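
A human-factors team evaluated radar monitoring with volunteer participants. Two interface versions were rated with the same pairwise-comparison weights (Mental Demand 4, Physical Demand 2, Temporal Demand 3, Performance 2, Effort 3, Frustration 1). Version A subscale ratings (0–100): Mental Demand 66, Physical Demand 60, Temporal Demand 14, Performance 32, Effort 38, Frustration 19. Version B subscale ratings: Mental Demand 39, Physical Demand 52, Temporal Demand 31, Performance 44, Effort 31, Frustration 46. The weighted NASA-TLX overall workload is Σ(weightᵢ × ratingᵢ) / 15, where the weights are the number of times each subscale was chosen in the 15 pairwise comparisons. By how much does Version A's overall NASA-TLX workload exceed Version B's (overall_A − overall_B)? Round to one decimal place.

Version A weighted sum = 4·66 + 2·60 + 3·14 + 2·32 + 3·38 + 1·19 = 264 + 120 + 42 + 64 + 114 + 19 = 623; overall_A = 623/15 = 41.5333.
Version B weighted sum = 4·39 + 2·52 + 3·31 + 2·44 + 3·31 + 1·46 = 156 + 104 + 93 + 88 + 93 + 46 = 580; overall_B = 580/15 = 38.6667.
Difference = 41.5333 − 38.6667 = 2.8666 ≈ 2.9.

2.9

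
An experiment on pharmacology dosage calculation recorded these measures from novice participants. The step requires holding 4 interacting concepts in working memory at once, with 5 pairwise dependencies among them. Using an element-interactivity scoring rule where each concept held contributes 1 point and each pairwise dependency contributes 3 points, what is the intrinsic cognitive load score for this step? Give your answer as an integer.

Element contribution: 4 × 1 = 4.
Interaction contribution: 5 × 3 = 15.
Intrinsic load = 4 + 15 = 19.

19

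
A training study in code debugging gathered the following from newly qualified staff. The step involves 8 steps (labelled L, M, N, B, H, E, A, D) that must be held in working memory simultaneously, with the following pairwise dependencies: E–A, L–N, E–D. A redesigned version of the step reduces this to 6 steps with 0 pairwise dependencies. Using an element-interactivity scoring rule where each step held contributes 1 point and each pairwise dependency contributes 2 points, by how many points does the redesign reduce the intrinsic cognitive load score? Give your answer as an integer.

Original: 8 × 1 + 3 × 2 = 8 + 6 = 14.
Redesigned: 6 × 1 + 0 × 2 = 6 + 0 = 6.
Reduction = 14 − 6 = 8.

8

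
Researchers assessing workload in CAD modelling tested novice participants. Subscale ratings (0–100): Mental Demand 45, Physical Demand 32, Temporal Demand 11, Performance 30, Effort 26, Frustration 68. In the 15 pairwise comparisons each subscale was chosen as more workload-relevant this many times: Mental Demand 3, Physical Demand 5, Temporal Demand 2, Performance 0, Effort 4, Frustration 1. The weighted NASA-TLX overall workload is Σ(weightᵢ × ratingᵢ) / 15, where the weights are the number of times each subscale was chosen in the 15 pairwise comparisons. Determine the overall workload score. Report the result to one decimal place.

32.6

The tallies are the weights (they sum to 15).
Weighted sum = 3·45 + 5·32 + 2·11 + 0·30 + 4·26 + 1·68
            = 135 + 160 + 22 + 0 + 104 + 68 = 489.
Overall workload = 489 / 15 = 32.6000 ≈ 32.6.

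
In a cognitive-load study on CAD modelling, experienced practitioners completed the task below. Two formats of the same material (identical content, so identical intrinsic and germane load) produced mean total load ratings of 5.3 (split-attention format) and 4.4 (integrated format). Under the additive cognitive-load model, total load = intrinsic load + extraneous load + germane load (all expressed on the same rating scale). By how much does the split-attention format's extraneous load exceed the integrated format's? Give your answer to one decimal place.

Intrinsic and germane load are equal across formats, so the difference in total load equals the difference in extraneous load.
Extraneous-load difference = 5.3 − 4.4 = 0.9.

0.9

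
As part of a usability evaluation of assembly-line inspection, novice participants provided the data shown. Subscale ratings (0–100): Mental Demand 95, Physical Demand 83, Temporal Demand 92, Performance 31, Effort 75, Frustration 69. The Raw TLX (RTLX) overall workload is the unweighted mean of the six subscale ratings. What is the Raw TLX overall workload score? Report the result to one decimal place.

Sum of ratings = 95 + 83 + 92 + 31 + 75 + 69 = 445.
RTLX = 445 / 6 = 74.1667 ≈ 74.2.

74.2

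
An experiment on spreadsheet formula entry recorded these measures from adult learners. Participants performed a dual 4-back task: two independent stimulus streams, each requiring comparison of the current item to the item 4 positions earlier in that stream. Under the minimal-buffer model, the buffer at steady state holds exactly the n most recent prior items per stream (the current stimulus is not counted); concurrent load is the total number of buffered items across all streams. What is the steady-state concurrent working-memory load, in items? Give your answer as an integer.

8

Each stream's buffer holds its 4 most recent prior items.
Two independent streams: 2 × 4 = 8 buffered items at steady state.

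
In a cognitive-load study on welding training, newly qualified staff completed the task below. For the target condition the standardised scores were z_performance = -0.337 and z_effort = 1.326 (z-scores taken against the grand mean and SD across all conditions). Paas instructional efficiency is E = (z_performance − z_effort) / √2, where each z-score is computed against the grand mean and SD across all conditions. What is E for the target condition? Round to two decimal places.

z_P − z_E = -0.337 − 1.326 = -1.6630.
E = -1.6630 / √2 = -1.6630 / 1.41421 = -1.1759 ≈ -1.18.

-1.18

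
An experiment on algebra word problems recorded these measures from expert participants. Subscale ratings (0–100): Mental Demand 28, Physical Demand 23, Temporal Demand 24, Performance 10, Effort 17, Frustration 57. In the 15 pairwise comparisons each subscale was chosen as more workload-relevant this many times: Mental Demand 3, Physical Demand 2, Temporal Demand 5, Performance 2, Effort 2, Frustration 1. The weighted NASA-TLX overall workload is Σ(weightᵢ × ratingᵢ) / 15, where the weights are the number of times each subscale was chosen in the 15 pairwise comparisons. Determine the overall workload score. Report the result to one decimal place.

24.1

The tallies are the weights (they sum to 15).
Weighted sum = 3·28 + 2·23 + 5·24 + 2·10 + 2·17 + 1·57
            = 84 + 46 + 120 + 20 + 34 + 57 = 361.
Overall workload = 361 / 15 = 24.0667 ≈ 24.1.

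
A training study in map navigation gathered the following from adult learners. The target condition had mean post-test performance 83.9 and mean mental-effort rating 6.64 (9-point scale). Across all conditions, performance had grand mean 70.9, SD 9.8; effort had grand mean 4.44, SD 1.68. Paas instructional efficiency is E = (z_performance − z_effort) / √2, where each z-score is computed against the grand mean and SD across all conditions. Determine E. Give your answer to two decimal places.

0.01

z_performance = (83.9 − 70.9) / 9.8 = 13.0000 / 9.8 = 1.3265.
z_effort = (6.64 − 4.44) / 1.68 = 2.2000 / 1.68 = 1.3095.
z_P − z_E = 1.3265 − 1.3095 = 0.0170.
E = 0.0170 / √2 = 0.0170 / 1.41421 = 0.0120 ≈ 0.01.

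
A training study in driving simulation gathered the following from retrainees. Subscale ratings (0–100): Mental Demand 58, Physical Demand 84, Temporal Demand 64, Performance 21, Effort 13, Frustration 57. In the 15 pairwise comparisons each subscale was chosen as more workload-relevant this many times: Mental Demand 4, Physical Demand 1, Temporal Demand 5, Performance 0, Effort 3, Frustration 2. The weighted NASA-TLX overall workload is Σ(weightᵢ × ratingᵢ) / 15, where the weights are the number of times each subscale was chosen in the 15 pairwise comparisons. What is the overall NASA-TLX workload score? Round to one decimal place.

52.6

The tallies are the weights (they sum to 15).
Weighted sum = 4·58 + 1·84 + 5·64 + 0·21 + 3·13 + 2·57
            = 232 + 84 + 320 + 0 + 39 + 114 = 789.
Overall workload = 789 / 15 = 52.6000 ≈ 52.6.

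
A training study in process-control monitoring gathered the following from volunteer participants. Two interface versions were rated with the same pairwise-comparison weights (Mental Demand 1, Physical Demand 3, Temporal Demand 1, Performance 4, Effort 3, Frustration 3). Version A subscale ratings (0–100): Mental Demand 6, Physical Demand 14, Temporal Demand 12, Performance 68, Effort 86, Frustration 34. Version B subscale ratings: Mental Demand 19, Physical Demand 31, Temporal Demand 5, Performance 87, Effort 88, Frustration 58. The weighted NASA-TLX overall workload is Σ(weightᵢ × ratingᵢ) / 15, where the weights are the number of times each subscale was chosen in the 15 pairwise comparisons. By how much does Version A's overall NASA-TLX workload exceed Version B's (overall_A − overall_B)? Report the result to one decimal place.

-14.1

Version A weighted sum = 1·6 + 3·14 + 1·12 + 4·68 + 3·86 + 3·34 = 6 + 42 + 12 + 272 + 258 + 102 = 692; overall_A = 692/15 = 46.1333.
Version B weighted sum = 1·19 + 3·31 + 1·5 + 4·87 + 3·88 + 3·58 = 19 + 93 + 5 + 348 + 264 + 174 = 903; overall_B = 903/15 = 60.2000.
Difference = 46.1333 − 60.2000 = -14.0667 ≈ -14.1.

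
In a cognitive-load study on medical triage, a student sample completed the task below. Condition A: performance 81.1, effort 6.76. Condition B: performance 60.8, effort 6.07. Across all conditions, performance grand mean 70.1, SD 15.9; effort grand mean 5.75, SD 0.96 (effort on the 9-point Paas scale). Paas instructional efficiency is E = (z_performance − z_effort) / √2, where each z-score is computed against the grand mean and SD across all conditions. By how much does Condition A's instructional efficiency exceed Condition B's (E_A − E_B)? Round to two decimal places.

Condition A: z_P = (81.1 − 70.1)/15.9 = 0.6918; z_E = (6.76 − 5.75)/0.96 = 1.0521; E_A = (0.6918 − 1.0521)/√2 = -0.2548.
Condition B: z_P = (60.8 − 70.1)/15.9 = -0.5849; z_E = (6.07 − 5.75)/0.96 = 0.3333; E_B = (-0.5849 − 0.3333)/√2 = -0.6493.
E_A − E_B = -0.2548 − (-0.6493) = 0.3945 ≈ 0.39.

0.39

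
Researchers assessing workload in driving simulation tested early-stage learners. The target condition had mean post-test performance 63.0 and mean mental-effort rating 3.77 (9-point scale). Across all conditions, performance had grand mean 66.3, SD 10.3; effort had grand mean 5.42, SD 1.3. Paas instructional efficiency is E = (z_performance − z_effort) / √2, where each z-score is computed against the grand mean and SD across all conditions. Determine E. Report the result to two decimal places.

z_performance = (63.0 − 66.3) / 10.3 = -3.3000 / 10.3 = -0.3204.
z_effort = (3.77 − 5.42) / 1.3 = -1.6500 / 1.3 = -1.2692.
z_P − z_E = -0.3204 − (-1.2692) = 0.9488.
E = 0.9488 / √2 = 0.9488 / 1.41421 = 0.6709 ≈ 0.67.

0.67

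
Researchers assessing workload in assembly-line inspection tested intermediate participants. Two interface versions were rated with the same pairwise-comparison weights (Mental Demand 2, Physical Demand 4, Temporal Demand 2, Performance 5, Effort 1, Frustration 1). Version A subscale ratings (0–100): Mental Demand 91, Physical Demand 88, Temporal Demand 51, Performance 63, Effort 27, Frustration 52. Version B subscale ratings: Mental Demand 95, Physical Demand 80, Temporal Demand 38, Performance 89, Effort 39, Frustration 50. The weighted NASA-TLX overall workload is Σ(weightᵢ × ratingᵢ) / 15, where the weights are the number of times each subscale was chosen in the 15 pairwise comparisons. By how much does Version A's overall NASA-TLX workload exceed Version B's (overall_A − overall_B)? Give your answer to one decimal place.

-6.0

Version A weighted sum = 2·91 + 4·88 + 2·51 + 5·63 + 1·27 + 1·52 = 182 + 352 + 102 + 315 + 27 + 52 = 1030; overall_A = 1030/15 = 68.6667.
Version B weighted sum = 2·95 + 4·80 + 2·38 + 5·89 + 1·39 + 1·50 = 190 + 320 + 76 + 445 + 39 + 50 = 1120; overall_B = 1120/15 = 74.6667.
Difference = 68.6667 − 74.6667 = -6.0000 ≈ -6.0.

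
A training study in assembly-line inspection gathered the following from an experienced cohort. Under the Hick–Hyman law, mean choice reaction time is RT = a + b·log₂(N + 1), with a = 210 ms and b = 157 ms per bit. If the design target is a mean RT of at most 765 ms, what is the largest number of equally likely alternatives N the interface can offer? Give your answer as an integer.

Set 210 + 157·log₂(N + 1) ≤ 765.
log₂(N + 1) ≤ (765 − 210) / 157 = 3.5350.
N + 1 ≤ 2^3.5350 = 11.5915.
N ≤ 10.5915, so the largest integer N is 10.

10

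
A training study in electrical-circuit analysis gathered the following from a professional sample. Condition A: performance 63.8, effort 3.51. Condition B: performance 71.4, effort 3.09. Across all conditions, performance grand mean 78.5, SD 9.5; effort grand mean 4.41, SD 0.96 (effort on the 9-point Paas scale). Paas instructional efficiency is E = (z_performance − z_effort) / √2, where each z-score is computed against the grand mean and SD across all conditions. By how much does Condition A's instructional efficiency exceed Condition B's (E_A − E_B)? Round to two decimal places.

Condition A: z_P = (63.8 − 78.5)/9.5 = -1.5474; z_E = (3.51 − 4.41)/0.96 = -0.9375; E_A = (-1.5474 − (-0.9375))/√2 = -0.4313.
Condition B: z_P = (71.4 − 78.5)/9.5 = -0.7474; z_E = (3.09 − 4.41)/0.96 = -1.3750; E_B = (-0.7474 − (-1.3750))/√2 = 0.4438.
E_A − E_B = -0.4313 − 0.4438 = -0.8751 ≈ -0.88.

-0.88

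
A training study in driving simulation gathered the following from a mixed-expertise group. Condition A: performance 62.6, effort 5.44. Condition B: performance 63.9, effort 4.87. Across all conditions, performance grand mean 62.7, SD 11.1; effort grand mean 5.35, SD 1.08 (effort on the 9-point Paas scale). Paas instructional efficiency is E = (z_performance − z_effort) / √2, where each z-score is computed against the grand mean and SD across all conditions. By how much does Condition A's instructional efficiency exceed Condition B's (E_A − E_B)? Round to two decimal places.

Condition A: z_P = (62.6 − 62.7)/11.1 = -0.0090; z_E = (5.44 − 5.35)/1.08 = 0.0833; E_A = (-0.0090 − 0.0833)/√2 = -0.0653.
Condition B: z_P = (63.9 − 62.7)/11.1 = 0.1081; z_E = (4.87 − 5.35)/1.08 = -0.4444; E_B = (0.1081 − (-0.4444))/√2 = 0.3907.
E_A − E_B = -0.0653 − 0.3907 = -0.4560 ≈ -0.46.

-0.46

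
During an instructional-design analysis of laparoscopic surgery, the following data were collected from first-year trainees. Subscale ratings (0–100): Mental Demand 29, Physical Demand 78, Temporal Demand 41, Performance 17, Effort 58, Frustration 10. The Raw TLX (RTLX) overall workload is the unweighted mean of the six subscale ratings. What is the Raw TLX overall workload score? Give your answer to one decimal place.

Sum of ratings = 29 + 78 + 41 + 17 + 58 + 10 = 233.
RTLX = 233 / 6 = 38.8333 ≈ 38.8.

38.8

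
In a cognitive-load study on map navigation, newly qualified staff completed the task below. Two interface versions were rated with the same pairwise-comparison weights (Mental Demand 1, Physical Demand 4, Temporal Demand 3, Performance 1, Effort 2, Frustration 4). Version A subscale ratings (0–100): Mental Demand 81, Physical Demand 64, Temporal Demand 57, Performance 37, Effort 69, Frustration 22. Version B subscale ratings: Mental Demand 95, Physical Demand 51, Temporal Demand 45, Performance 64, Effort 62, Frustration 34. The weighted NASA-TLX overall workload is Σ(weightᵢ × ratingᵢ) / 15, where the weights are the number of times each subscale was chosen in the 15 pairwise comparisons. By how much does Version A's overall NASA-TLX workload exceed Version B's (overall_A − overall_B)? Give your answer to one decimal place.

0.9

Version A weighted sum = 1·81 + 4·64 + 3·57 + 1·37 + 2·69 + 4·22 = 81 + 256 + 171 + 37 + 138 + 88 = 771; overall_A = 771/15 = 51.4000.
Version B weighted sum = 1·95 + 4·51 + 3·45 + 1·64 + 2·62 + 4·34 = 95 + 204 + 135 + 64 + 124 + 136 = 758; overall_B = 758/15 = 50.5333.
Difference = 51.4000 − 50.5333 = 0.8667 ≈ 0.9.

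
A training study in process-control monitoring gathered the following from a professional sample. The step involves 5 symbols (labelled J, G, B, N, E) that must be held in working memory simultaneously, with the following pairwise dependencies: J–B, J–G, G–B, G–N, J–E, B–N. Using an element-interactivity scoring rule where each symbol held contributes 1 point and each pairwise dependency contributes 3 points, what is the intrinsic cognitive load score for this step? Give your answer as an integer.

Count of symbols held simultaneously: 5.
Count of pairwise dependencies listed: 6.
Element contribution: 5 × 1 = 5.
Interaction contribution: 6 × 3 = 18.
Intrinsic load = 5 + 18 = 23.

23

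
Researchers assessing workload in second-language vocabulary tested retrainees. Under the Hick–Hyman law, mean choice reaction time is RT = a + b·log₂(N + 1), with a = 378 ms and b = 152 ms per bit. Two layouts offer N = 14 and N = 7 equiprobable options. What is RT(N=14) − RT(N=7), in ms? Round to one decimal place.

RT(14) = 378 + 152·log₂(15) = 378 + 152·3.9069 = 971.8488 ms.
RT(7) = 378 + 152·log₂(8) = 378 + 152·3.0000 = 834.0000 ms.
Difference = 971.8488 − 834.0000 = 137.8488 ≈ 137.8 ms.

137.8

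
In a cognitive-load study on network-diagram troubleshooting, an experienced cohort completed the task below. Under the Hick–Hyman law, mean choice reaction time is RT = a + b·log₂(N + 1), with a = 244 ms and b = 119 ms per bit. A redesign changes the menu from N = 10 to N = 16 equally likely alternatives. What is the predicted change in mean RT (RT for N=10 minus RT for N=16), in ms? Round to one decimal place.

-74.7

RT(10) = 244 + 119·log₂(11) = 244 + 119·3.4594 = 655.6686 ms.
RT(16) = 244 + 119·log₂(17) = 244 + 119·4.0875 = 730.4125 ms.
Difference = 655.6686 − 730.4125 = -74.7439 ≈ -74.7 ms.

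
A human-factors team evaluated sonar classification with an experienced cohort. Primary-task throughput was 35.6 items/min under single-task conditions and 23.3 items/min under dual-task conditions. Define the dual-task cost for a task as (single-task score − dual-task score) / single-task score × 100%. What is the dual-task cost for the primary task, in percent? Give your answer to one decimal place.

34.6

Cost = (35.6 − 23.3) / 35.6 × 100%
     = 12.3000 / 35.6 × 100% = 34.5506%.
≈ 34.6%.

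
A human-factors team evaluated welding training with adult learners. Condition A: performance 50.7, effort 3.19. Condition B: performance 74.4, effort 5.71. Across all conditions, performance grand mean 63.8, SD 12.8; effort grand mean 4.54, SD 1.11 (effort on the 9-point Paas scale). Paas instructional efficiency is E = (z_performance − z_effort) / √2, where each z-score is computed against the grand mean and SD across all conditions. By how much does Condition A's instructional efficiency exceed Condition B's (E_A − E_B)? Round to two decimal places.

Condition A: z_P = (50.7 − 63.8)/12.8 = -1.0234; z_E = (3.19 − 4.54)/1.11 = -1.2162; E_A = (-1.0234 − (-1.2162))/√2 = 0.1363.
Condition B: z_P = (74.4 − 63.8)/12.8 = 0.8281; z_E = (5.71 − 4.54)/1.11 = 1.0541; E_B = (0.8281 − 1.0541)/√2 = -0.1598.
E_A − E_B = 0.1363 − (-0.1598) = 0.2961 ≈ 0.30.

0.30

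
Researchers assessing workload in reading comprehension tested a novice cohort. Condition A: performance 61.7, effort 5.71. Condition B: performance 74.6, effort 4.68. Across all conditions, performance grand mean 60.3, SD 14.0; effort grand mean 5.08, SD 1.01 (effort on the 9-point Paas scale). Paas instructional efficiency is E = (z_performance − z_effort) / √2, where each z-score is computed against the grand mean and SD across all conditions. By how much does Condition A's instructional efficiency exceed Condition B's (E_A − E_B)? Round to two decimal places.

-1.37

Condition A: z_P = (61.7 − 60.3)/14.0 = 0.1000; z_E = (5.71 − 5.08)/1.01 = 0.6238; E_A = (0.1000 − 0.6238)/√2 = -0.3704.
Condition B: z_P = (74.6 − 60.3)/14.0 = 1.0214; z_E = (4.68 − 5.08)/1.01 = -0.3960; E_B = (1.0214 − (-0.3960))/√2 = 1.0023.
E_A − E_B = -0.3704 − 1.0023 = -1.3727 ≈ -1.37.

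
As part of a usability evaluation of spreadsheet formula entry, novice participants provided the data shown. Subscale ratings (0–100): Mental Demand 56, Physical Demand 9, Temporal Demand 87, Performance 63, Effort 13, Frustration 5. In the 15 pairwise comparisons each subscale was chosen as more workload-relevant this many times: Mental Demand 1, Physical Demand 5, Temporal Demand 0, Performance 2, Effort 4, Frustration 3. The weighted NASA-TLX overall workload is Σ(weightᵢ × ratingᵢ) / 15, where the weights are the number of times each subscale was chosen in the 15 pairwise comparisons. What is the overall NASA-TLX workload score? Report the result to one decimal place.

19.6

The tallies are the weights (they sum to 15).
Weighted sum = 1·56 + 5·9 + 0·87 + 2·63 + 4·13 + 3·5
            = 56 + 45 + 0 + 126 + 52 + 15 = 294.
Overall workload = 294 / 15 = 19.6000 ≈ 19.6.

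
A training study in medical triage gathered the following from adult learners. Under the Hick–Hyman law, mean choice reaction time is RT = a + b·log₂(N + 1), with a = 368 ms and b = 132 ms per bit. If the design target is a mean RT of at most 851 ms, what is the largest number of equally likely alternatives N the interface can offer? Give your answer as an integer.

11

Set 368 + 132·log₂(N + 1) ≤ 851.
log₂(N + 1) ≤ (851 − 368) / 132 = 3.6591.
N + 1 ≤ 2^3.6591 = 12.6328.
N ≤ 11.6328, so the largest integer N is 11.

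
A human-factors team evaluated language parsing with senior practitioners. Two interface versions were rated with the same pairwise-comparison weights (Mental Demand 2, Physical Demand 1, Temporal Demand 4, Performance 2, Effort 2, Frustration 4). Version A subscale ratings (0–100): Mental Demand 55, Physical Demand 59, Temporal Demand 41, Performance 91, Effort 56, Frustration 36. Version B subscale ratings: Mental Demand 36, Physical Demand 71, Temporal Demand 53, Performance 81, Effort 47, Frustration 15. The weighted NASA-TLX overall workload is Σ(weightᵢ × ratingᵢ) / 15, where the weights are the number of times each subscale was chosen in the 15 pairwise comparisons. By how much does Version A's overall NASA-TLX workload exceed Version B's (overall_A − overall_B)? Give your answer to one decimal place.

6.7

Version A weighted sum = 2·55 + 1·59 + 4·41 + 2·91 + 2·56 + 4·36 = 110 + 59 + 164 + 182 + 112 + 144 = 771; overall_A = 771/15 = 51.4000.
Version B weighted sum = 2·36 + 1·71 + 4·53 + 2·81 + 2·47 + 4·15 = 72 + 71 + 212 + 162 + 94 + 60 = 671; overall_B = 671/15 = 44.7333.
Difference = 51.4000 − 44.7333 = 6.6667 ≈ 6.7.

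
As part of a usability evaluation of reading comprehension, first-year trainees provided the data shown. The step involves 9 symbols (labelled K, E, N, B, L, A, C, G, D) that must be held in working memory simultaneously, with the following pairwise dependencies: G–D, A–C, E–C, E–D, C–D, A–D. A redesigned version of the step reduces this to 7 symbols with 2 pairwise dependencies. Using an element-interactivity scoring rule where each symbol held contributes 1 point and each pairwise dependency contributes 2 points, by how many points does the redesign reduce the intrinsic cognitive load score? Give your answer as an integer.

10

Original: 9 × 1 + 6 × 2 = 9 + 12 = 21.
Redesigned: 7 × 1 + 2 × 2 = 7 + 4 = 11.
Reduction = 21 − 11 = 10.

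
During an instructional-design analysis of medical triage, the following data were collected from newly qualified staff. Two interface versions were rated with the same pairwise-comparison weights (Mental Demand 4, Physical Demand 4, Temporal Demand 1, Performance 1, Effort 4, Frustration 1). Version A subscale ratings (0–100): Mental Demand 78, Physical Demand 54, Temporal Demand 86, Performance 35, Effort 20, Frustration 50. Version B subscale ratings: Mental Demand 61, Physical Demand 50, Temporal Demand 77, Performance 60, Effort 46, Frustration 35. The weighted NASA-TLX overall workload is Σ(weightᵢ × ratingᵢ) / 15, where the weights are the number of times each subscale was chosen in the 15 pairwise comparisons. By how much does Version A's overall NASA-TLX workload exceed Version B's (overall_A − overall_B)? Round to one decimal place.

Version A weighted sum = 4·78 + 4·54 + 1·86 + 1·35 + 4·20 + 1·50 = 312 + 216 + 86 + 35 + 80 + 50 = 779; overall_A = 779/15 = 51.9333.
Version B weighted sum = 4·61 + 4·50 + 1·77 + 1·60 + 4·46 + 1·35 = 244 + 200 + 77 + 60 + 184 + 35 = 800; overall_B = 800/15 = 53.3333.
Difference = 51.9333 − 53.3333 = -1.4000 ≈ -1.4.

-1.4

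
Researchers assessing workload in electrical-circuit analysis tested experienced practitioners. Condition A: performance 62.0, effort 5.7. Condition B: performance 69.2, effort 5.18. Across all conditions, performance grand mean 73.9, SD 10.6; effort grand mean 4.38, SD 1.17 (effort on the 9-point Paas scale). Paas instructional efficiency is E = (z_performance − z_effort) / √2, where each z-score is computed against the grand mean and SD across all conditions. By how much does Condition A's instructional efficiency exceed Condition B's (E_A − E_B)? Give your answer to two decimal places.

Condition A: z_P = (62.0 − 73.9)/10.6 = -1.1226; z_E = (5.7 − 4.38)/1.17 = 1.1282; E_A = (-1.1226 − 1.1282)/√2 = -1.5916.
Condition B: z_P = (69.2 − 73.9)/10.6 = -0.4434; z_E = (5.18 − 4.38)/1.17 = 0.6838; E_B = (-0.4434 − 0.6838)/√2 = -0.7971.
E_A − E_B = -1.5916 − (-0.7971) = -0.7945 ≈ -0.79.

-0.79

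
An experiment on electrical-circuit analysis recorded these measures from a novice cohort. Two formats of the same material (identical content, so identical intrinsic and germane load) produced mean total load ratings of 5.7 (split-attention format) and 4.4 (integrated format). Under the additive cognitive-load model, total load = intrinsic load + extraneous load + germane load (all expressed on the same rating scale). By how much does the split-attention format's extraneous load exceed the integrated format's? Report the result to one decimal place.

Intrinsic and germane load are equal across formats, so the difference in total load equals the difference in extraneous load.
Extraneous-load difference = 5.7 − 4.4 = 1.3.

1.3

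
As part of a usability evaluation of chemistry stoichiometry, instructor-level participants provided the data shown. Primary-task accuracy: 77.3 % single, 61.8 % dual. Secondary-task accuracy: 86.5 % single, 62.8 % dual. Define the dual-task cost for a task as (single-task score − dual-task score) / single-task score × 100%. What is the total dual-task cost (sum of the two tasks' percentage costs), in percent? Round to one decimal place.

47.5

Primary cost = (77.3 − 61.8) / 77.3 × 100% = 20.0517%.
Secondary cost = (86.5 − 62.8) / 86.5 × 100% = 27.3988%.
Total = 20.0517% + 27.3988% = 47.4505% ≈ 47.5%.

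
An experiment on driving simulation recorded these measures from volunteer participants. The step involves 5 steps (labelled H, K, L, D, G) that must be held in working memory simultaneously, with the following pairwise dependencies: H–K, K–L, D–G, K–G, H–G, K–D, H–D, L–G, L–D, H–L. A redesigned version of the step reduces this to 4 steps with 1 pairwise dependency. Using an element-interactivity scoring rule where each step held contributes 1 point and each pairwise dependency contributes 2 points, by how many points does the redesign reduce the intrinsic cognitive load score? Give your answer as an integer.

19

Original: 5 × 1 + 10 × 2 = 5 + 20 = 25.
Redesigned: 4 × 1 + 1 × 2 = 4 + 2 = 6.
Reduction = 25 − 6 = 19.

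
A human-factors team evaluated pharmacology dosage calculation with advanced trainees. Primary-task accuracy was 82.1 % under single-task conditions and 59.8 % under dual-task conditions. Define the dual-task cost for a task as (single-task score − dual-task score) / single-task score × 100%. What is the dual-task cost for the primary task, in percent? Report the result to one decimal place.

Cost = (82.1 − 59.8) / 82.1 × 100%
     = 22.3000 / 82.1 × 100% = 27.1620%.
≈ 27.2%.

27.2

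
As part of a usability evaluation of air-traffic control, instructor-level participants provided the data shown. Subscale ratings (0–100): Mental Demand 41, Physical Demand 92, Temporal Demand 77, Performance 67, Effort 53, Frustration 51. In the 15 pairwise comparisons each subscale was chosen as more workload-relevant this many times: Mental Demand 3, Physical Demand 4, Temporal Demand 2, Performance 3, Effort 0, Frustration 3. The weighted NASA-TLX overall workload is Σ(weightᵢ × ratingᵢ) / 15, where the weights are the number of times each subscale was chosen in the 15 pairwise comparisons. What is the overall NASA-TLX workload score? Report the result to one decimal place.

The tallies are the weights (they sum to 15).
Weighted sum = 3·41 + 4·92 + 2·77 + 3·67 + 0·53 + 3·51
            = 123 + 368 + 154 + 201 + 0 + 153 = 999.
Overall workload = 999 / 15 = 66.6000 ≈ 66.6.

66.6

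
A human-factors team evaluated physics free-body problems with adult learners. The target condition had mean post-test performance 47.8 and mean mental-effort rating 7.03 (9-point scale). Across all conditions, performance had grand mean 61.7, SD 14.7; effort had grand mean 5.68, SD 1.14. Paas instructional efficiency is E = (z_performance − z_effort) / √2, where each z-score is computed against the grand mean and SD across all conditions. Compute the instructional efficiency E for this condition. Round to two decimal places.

z_performance = (47.8 − 61.7) / 14.7 = -13.9000 / 14.7 = -0.9456.
z_effort = (7.03 − 5.68) / 1.14 = 1.3500 / 1.14 = 1.1842.
z_P − z_E = -0.9456 − 1.1842 = -2.1298.
E = -2.1298 / √2 = -2.1298 / 1.41421 = -1.5060 ≈ -1.51.

-1.51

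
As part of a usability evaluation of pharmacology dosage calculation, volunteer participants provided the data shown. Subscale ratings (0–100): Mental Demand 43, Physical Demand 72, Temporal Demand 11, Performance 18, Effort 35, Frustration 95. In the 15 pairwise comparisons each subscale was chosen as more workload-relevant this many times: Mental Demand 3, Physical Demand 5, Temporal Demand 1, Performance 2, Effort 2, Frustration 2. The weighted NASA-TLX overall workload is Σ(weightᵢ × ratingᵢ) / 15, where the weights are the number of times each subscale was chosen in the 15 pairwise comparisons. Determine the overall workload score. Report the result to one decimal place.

53.1

The tallies are the weights (they sum to 15).
Weighted sum = 3·43 + 5·72 + 1·11 + 2·18 + 2·35 + 2·95
            = 129 + 360 + 11 + 36 + 70 + 190 = 796.
Overall workload = 796 / 15 = 53.0667 ≈ 53.1.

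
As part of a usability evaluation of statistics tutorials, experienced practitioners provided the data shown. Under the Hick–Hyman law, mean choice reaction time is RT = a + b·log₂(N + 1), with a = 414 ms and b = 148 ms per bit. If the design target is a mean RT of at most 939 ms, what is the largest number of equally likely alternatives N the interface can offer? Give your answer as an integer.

10

Set 414 + 148·log₂(N + 1) ≤ 939.
log₂(N + 1) ≤ (939 − 414) / 148 = 3.5473.
N + 1 ≤ 2^3.5473 = 11.6908.
N ≤ 10.6908, so the largest integer N is 10.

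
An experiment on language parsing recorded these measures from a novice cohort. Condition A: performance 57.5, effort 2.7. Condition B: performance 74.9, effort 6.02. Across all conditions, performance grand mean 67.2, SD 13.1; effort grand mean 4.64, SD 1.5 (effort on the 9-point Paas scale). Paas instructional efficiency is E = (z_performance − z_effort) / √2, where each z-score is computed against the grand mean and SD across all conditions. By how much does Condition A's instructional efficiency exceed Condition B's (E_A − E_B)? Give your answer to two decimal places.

Condition A: z_P = (57.5 − 67.2)/13.1 = -0.7405; z_E = (2.7 − 4.64)/1.5 = -1.2933; E_A = (-0.7405 − (-1.2933))/√2 = 0.3909.
Condition B: z_P = (74.9 − 67.2)/13.1 = 0.5878; z_E = (6.02 − 4.64)/1.5 = 0.9200; E_B = (0.5878 − 0.9200)/√2 = -0.2349.
E_A − E_B = 0.3909 − (-0.2349) = 0.6258 ≈ 0.63.

0.63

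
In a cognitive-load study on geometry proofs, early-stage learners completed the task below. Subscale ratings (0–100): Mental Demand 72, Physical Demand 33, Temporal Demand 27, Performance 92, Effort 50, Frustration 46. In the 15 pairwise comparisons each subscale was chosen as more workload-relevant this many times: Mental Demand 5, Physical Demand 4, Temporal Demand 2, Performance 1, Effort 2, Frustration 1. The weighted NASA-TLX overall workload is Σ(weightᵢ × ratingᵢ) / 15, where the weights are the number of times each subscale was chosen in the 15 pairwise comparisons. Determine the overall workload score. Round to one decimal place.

The tallies are the weights (they sum to 15).
Weighted sum = 5·72 + 4·33 + 2·27 + 1·92 + 2·50 + 1·46
            = 360 + 132 + 54 + 92 + 100 + 46 = 784.
Overall workload = 784 / 15 = 52.2667 ≈ 52.3.

52.3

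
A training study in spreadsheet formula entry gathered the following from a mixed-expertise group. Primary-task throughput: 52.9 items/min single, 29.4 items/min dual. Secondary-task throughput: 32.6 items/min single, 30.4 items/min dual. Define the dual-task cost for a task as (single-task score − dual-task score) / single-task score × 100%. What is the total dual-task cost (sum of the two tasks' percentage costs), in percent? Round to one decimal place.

51.2

Primary cost = (52.9 − 29.4) / 52.9 × 100% = 44.4234%.
Secondary cost = (32.6 − 30.4) / 32.6 × 100% = 6.7485%.
Total = 44.4234% + 6.7485% = 51.1719% ≈ 51.2%.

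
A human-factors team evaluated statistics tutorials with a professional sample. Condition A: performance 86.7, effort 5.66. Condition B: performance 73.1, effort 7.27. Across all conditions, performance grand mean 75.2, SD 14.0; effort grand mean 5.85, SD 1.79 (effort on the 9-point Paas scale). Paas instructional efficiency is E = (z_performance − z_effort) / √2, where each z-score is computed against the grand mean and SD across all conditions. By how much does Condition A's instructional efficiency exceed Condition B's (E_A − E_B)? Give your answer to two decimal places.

1.32

Condition A: z_P = (86.7 − 75.2)/14.0 = 0.8214; z_E = (5.66 − 5.85)/1.79 = -0.1061; E_A = (0.8214 − (-0.1061))/√2 = 0.6558.
Condition B: z_P = (73.1 − 75.2)/14.0 = -0.1500; z_E = (7.27 − 5.85)/1.79 = 0.7933; E_B = (-0.1500 − 0.7933)/√2 = -0.6670.
E_A − E_B = 0.6558 − (-0.6670) = 1.3228 ≈ 1.32.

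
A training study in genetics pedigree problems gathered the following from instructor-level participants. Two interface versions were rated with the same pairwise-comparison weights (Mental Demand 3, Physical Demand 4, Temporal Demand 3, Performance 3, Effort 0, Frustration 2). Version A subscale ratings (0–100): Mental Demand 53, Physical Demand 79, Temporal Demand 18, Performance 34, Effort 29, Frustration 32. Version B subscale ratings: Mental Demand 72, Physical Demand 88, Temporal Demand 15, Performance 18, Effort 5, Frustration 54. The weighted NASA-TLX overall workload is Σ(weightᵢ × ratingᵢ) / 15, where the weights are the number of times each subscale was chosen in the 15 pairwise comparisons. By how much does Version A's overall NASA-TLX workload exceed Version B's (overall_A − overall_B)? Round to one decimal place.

Version A weighted sum = 3·53 + 4·79 + 3·18 + 3·34 + 0·29 + 2·32 = 159 + 316 + 54 + 102 + 0 + 64 = 695; overall_A = 695/15 = 46.3333.
Version B weighted sum = 3·72 + 4·88 + 3·15 + 3·18 + 0·5 + 2·54 = 216 + 352 + 45 + 54 + 0 + 108 = 775; overall_B = 775/15 = 51.6667.
Difference = 46.3333 − 51.6667 = -5.3334 ≈ -5.3.

-5.3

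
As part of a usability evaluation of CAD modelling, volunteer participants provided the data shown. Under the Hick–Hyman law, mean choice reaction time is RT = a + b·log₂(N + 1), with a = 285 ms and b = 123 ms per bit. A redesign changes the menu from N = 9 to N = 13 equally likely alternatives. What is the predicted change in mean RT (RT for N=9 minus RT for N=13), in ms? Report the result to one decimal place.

-59.7

RT(9) = 285 + 123·log₂(10) = 285 + 123·3.3219 = 693.5937 ms.
RT(13) = 285 + 123·log₂(14) = 285 + 123·3.8074 = 753.3102 ms.
Difference = 693.5937 − 753.3102 = -59.7165 ≈ -59.7 ms.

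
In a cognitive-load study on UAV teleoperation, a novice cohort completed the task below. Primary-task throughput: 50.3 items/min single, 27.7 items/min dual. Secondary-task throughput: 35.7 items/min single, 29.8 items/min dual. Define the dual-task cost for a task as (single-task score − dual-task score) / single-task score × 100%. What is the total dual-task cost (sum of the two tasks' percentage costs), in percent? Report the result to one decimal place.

61.5

Primary cost = (50.3 − 27.7) / 50.3 × 100% = 44.9304%.
Secondary cost = (35.7 − 29.8) / 35.7 × 100% = 16.5266%.
Total = 44.9304% + 16.5266% = 61.4570% ≈ 61.5%.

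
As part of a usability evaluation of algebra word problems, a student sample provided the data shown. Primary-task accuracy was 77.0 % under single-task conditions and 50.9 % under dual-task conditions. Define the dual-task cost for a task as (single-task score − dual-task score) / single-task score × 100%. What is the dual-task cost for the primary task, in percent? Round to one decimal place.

33.9

Cost = (77.0 − 50.9) / 77.0 × 100%
     = 26.1000 / 77.0 × 100% = 33.8961%.
≈ 33.9%.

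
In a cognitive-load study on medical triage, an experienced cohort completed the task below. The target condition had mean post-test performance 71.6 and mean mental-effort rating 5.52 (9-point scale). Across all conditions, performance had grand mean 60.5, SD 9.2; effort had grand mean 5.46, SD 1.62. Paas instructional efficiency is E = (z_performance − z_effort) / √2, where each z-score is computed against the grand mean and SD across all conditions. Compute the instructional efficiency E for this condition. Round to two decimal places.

z_performance = (71.6 − 60.5) / 9.2 = 11.1000 / 9.2 = 1.2065.
z_effort = (5.52 − 5.46) / 1.62 = 0.0600 / 1.62 = 0.0370.
z_P − z_E = 1.2065 − 0.0370 = 1.1695.
E = 1.1695 / √2 = 1.1695 / 1.41421 = 0.8270 ≈ 0.83.

0.83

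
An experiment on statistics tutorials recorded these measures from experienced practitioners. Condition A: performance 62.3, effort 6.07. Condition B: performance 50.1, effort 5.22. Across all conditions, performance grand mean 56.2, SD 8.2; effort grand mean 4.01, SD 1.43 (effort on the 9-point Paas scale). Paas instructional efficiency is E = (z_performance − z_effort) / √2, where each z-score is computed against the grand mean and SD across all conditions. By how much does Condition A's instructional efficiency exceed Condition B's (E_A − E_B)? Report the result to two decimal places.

Condition A: z_P = (62.3 − 56.2)/8.2 = 0.7439; z_E = (6.07 − 4.01)/1.43 = 1.4406; E_A = (0.7439 − 1.4406)/√2 = -0.4926.
Condition B: z_P = (50.1 − 56.2)/8.2 = -0.7439; z_E = (5.22 − 4.01)/1.43 = 0.8462; E_B = (-0.7439 − 0.8462)/√2 = -1.1244.
E_A − E_B = -0.4926 − (-1.1244) = 0.6318 ≈ 0.63.

0.63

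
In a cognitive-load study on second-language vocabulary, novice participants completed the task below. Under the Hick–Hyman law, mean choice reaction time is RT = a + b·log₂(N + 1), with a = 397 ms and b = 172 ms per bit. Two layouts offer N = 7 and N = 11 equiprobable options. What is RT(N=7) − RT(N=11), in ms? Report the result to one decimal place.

RT(7) = 397 + 172·log₂(8) = 397 + 172·3.0000 = 913.0000 ms.
RT(11) = 397 + 172·log₂(12) = 397 + 172·3.5850 = 1013.6200 ms.
Difference = 913.0000 − 1013.6200 = -100.6200 ≈ -100.6 ms.

-100.6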